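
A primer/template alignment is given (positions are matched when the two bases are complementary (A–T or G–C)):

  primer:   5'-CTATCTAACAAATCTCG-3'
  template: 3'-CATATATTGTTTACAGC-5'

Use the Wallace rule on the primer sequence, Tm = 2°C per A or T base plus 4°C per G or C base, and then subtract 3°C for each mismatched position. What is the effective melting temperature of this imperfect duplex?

37°C

Primer base counts: A=6, T=5, G=1, C=5 → A+T=11, G+C=6
Perfect-match Tm = 2(11) + 4(6) = 22 + 24 = 46°C
Mismatches (positions where the bases are not complementary): 3 (at positions 1, 5, 14)
Effective Tm = 46 − 3×3 = 46 − 9 = 37°C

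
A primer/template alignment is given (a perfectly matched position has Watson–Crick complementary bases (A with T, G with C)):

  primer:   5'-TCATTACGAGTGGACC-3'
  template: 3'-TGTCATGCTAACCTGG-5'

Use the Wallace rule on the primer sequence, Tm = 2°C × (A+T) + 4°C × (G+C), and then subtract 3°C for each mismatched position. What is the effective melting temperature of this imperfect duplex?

39°C

Primer base counts: A=4, T=4, G=4, C=4 → A+T=8, G+C=8
Perfect-match Tm = 2(8) + 4(8) = 16 + 32 = 48°C
Mismatches (positions where the bases are not complementary): 3 (at positions 1, 4, 10)
Effective Tm = 48 − 3×3 = 48 − 9 = 39°C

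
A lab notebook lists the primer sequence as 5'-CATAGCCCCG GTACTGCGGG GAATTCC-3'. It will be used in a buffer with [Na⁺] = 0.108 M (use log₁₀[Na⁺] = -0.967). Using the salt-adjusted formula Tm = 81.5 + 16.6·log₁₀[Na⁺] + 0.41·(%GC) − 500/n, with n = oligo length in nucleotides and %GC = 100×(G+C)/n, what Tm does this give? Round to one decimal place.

72.7°C

Length n = 27. Scanning the sequence gives C=9, A=5, G=8, T=5.
G+C = 17, so %GC = 17/27 × 100 = 62.963%
Salt term: 16.6 × (-0.967) = -16.052
GC term: 0.41 × 62.963 = 25.815; length term: −500/27 = −18.519
Tm = 81.5 + (-16.052) + 25.815 − 18.519 = 72.744 → 72.7°C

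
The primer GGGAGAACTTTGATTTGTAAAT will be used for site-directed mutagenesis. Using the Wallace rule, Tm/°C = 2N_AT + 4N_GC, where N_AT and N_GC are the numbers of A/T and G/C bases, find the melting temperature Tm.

58°C

Counting bases: C=1, G=6, A=7, T=8
AT pairs contribute 15, GC pairs contribute 7.
Tm = 4·7 + 2·15 = 28 + 30 = 58°C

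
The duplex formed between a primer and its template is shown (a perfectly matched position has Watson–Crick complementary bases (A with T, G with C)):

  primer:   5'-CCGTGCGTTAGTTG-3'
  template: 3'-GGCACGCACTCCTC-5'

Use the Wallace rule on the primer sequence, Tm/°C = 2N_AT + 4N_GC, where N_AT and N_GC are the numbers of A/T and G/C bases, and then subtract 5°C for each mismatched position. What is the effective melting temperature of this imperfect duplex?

29°C

Primer base counts: A=1, T=5, G=5, C=3 → A+T=6, G+C=8
Perfect-match Tm = 2(6) + 4(8) = 12 + 32 = 44°C
Mismatches (positions where the bases are not complementary): 3 (at positions 9, 12, 13)
Effective Tm = 44 − 3×5 = 44 − 15 = 29°C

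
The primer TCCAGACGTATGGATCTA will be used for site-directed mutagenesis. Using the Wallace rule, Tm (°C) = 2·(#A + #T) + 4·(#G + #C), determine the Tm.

52°C

Scanning the sequence gives C=4, G=4, T=5, A=5.
A+T = 10, G+C = 8
Tm = 2(10) + 4(8) = 20 + 32 = 52°C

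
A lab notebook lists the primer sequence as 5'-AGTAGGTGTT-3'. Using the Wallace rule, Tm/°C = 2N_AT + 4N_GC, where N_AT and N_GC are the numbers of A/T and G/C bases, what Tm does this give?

28°C

A=2, C=0, T=4, G=4
AT pairs contribute 6, GC pairs contribute 4.
Tm = 2(6) + 4(4) = 12 + 16 = 28°C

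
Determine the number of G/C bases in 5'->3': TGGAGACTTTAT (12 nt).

4

Scanning the sequence gives C=1, G=3, A=3, T=5.
Total G or C: 3 + 1 = 4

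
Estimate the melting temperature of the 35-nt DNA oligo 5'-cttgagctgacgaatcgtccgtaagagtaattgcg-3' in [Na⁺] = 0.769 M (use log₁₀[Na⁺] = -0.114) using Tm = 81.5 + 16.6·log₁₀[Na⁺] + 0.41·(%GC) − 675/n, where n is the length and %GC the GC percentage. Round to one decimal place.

Length n = 35. G=10, A=9, C=7, T=9
G+C = 17, so %GC = 17/35 × 100 = 48.571%
Salt term: 16.6 × (-0.114) = -1.892
GC term: 0.41 × 48.571 = 19.914; length term: −675/35 = −19.286
Tm = 81.5 + (-1.892) + 19.914 − 19.286 = 80.236 → 80.2°C

80.2°C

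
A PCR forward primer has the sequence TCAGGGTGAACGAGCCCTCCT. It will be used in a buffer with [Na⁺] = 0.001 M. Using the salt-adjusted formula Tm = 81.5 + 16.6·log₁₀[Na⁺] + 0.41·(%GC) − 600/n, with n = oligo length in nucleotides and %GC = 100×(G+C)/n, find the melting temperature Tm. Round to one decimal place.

28.5°C

Length n = 21. Scanning the sequence gives C=7, G=6, A=4, T=4.
G+C = 13, so %GC = 13/21 × 100 = 61.905%
Salt term: 16.6 × (-3) = -49.8
GC term: 0.41 × 61.905 = 25.381; length term: −600/21 = −28.571
Tm = 81.5 + (-49.8) + 25.381 − 28.571 = 28.51 → 28.5°C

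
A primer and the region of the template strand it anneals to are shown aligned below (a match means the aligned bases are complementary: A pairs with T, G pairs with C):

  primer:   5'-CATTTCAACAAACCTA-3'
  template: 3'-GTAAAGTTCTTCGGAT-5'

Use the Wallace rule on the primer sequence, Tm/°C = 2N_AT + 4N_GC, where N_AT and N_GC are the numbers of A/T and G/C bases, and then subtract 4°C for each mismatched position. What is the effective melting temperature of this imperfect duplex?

Primer base counts: A=7, T=4, G=0, C=5 → A+T=11, G+C=5
Perfect-match Tm = 2(11) + 4(5) = 22 + 20 = 42°C
Mismatches (positions where the bases are not complementary): 2 (at positions 9, 12)
Effective Tm = 42 − 2×4 = 42 − 8 = 34°C

34°C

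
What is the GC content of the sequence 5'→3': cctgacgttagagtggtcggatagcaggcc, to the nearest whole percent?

60%

Scanning the sequence gives T=6, G=11, A=6, C=7.
G+C = 11 + 7 = 18 out of 30 bases
%GC = 18/30 × 100 = 60% ≈ 60%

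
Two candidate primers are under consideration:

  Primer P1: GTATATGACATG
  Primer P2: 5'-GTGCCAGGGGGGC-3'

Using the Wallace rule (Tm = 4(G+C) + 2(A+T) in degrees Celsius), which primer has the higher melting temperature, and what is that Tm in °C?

Primer P2, 48°C

Primer P1: A+T=8, G+C=4 → Tm = 2(8)+4(4) = 32°C
Primer P2: A+T=2, G+C=11 → Tm = 2(2)+4(11) = 48°C
32°C vs 48°C → primer P2 is higher.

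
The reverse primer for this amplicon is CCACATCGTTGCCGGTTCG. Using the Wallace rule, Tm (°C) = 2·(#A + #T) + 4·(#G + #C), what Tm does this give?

62°C

Base counts: A=2, T=5, G=5, C=7
A+T = 7, G+C = 12
Tm = 4·12 + 2·7 = 48 + 14 = 62°C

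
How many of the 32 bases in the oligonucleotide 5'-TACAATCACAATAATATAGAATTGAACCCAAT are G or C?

Scanning the sequence gives T=8, G=2, C=6, A=16.
G+C = 2 + 6 = 8

8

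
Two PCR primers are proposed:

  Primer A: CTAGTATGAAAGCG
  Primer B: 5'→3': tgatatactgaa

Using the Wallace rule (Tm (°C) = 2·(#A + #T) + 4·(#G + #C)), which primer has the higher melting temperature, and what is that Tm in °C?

Primer A: A+T=8, G+C=6 → Tm = 2(8)+4(6) = 40°C
Primer B: A+T=9, G+C=3 → Tm = 2(9)+4(3) = 30°C
40°C vs 30°C → primer A is higher.

Primer A, 40°C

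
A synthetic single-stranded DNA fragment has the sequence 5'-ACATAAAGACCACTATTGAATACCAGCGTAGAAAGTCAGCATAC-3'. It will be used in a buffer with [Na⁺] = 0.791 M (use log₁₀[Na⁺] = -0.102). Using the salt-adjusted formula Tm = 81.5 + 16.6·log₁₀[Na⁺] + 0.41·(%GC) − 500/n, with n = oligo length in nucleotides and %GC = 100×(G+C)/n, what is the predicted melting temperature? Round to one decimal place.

84.3°C

Length n = 44. Counting bases: A=19, G=7, T=8, C=10
G+C = 17, so %GC = 17/44 × 100 = 38.636%
Salt term: 16.6 × (-0.102) = -1.693
GC term: 0.41 × 38.636 = 15.841; length term: −500/44 = −11.364
Tm = 81.5 + (-1.693) + 15.841 − 11.364 = 84.284 → 84.3°C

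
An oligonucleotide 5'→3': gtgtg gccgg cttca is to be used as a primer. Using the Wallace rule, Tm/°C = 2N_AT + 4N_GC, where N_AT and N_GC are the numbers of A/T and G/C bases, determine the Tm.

50°C

Counting bases: A=1, T=4, C=4, G=6
A+T = 5, G+C = 10
Tm = 2(5) + 4(10) = 10 + 40 = 50°C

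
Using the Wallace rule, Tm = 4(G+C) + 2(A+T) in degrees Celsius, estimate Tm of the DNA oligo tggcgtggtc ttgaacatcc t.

T=7, G=6, A=3, C=5
So N_AT = 10 and N_GC = 11.
Tm = 4·11 + 2·10 = 44 + 20 = 64°C

64°C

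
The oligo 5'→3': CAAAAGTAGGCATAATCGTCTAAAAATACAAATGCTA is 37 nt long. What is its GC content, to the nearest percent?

30%

Scanning the sequence gives A=18, T=8, G=5, C=6.
G+C = 5 + 6 = 11 out of 37 bases
%GC = 11/37 × 100 = 29.73% ≈ 30%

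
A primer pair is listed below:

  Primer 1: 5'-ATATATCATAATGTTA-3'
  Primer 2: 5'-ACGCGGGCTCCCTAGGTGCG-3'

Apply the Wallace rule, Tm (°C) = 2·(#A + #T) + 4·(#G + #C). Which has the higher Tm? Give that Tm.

Primer 2, 70°C

Primer 1: A+T=14, G+C=2 → Tm = 2(14)+4(2) = 36°C
Primer 2: A+T=5, G+C=15 → Tm = 2(5)+4(15) = 70°C
36°C vs 70°C → primer 2 is higher.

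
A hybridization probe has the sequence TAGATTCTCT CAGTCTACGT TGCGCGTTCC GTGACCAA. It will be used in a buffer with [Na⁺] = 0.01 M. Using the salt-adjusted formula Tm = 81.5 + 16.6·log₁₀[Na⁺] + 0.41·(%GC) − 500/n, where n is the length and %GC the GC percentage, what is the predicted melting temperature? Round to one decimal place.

Length n = 38. Base counts: A=7, T=12, G=8, C=11
G+C = 19, so %GC = 19/38 × 100 = 50%
Salt term: 16.6 × (-2) = -33.2
GC term: 0.41 × 50 = 20.5; length term: −500/38 = −13.158
Tm = 81.5 + (-33.2) + 20.5 − 13.158 = 55.642 → 55.6°C

55.6°C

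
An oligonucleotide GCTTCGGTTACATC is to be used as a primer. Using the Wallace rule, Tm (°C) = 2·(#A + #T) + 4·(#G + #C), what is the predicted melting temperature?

Base counts: A=2, T=5, C=4, G=3
AT pairs contribute 7, GC pairs contribute 7.
Tm = 4·7 + 2·7 = 28 + 14 = 42°C

42°C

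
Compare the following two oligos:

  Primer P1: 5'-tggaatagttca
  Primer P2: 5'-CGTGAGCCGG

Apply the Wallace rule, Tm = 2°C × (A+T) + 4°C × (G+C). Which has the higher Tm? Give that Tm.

Primer P2, 36°C

Primer P1: A+T=8, G+C=4 → Tm = 2(8)+4(4) = 32°C
Primer P2: A+T=2, G+C=8 → Tm = 2(2)+4(8) = 36°C
32°C vs 36°C → primer P2 is higher.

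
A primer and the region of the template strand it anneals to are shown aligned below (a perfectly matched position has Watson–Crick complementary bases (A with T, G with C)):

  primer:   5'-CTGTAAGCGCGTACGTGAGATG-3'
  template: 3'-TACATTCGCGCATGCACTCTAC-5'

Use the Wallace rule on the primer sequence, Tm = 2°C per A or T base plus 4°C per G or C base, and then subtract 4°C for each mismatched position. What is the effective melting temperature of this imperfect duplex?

Primer base counts: A=5, T=5, G=8, C=4 → A+T=10, G+C=12
Perfect-match Tm = 2(10) + 4(12) = 20 + 48 = 68°C
Mismatches (positions where the bases are not complementary): 1 (at position 1)
Effective Tm = 68 − 1×4 = 68 − 4 = 64°C

64°C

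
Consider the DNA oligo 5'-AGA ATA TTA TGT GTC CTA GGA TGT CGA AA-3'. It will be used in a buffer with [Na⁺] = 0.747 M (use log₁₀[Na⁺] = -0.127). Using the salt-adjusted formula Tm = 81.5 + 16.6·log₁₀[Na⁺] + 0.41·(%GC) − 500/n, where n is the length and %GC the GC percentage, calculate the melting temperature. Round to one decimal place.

Length n = 29. Counting bases: T=9, G=7, A=10, C=3
G+C = 10, so %GC = 10/29 × 100 = 34.483%
Salt term: 16.6 × (-0.127) = -2.108
GC term: 0.41 × 34.483 = 14.138; length term: −500/29 = −17.241
Tm = 81.5 + (-2.108) + 14.138 − 17.241 = 76.289 → 76.3°C

76.3°C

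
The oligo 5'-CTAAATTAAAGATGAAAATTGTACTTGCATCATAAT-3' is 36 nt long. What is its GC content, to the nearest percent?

22%

G=4, C=4, A=16, T=12
G+C = 4 + 4 = 8 out of 36 bases
%GC = 8/36 × 100 = 22.22% ≈ 22%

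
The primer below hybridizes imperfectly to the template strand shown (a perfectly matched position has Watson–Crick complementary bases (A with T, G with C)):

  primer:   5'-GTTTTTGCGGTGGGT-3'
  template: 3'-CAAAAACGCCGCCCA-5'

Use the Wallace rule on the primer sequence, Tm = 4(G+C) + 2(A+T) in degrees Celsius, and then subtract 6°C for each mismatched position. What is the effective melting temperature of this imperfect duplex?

Primer base counts: A=0, T=7, G=7, C=1 → A+T=7, G+C=8
Perfect-match Tm = 2(7) + 4(8) = 14 + 32 = 46°C
Mismatches (positions where the bases are not complementary): 1 (at position 11)
Effective Tm = 46 − 1×6 = 46 − 6 = 40°C

40°C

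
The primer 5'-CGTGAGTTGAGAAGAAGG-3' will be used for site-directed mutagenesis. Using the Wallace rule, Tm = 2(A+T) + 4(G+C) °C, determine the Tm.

Base counts: C=1, T=3, G=8, A=6
AT pairs contribute 9, GC pairs contribute 9.
Tm = 4·9 + 2·9 = 36 + 18 = 54°C

54°C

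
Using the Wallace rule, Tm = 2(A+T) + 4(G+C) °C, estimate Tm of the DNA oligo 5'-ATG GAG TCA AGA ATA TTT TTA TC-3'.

Scanning the sequence gives A=8, G=4, T=9, C=2.
A+T = 17, G+C = 6
Tm = 2×17 + 4×6 = 58°C

58°C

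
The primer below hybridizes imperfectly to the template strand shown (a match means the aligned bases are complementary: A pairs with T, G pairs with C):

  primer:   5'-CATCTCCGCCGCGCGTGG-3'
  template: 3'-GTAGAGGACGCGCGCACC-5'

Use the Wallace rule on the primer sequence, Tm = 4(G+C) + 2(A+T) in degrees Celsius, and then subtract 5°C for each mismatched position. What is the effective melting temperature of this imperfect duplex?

Primer base counts: A=1, T=3, G=6, C=8 → A+T=4, G+C=14
Perfect-match Tm = 2(4) + 4(14) = 8 + 56 = 64°C
Mismatches (positions where the bases are not complementary): 2 (at positions 8, 9)
Effective Tm = 64 − 2×5 = 64 − 10 = 54°C

54°C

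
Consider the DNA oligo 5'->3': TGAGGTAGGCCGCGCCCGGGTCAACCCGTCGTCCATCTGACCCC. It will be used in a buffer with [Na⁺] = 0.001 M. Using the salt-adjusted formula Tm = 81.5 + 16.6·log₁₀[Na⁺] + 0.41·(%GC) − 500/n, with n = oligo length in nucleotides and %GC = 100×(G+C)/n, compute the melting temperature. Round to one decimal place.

49.2°C

Length n = 44. A=6, C=18, T=7, G=13
G+C = 31, so %GC = 31/44 × 100 = 70.455%
Salt term: 16.6 × (-3) = -49.8
GC term: 0.41 × 70.455 = 28.887; length term: −500/44 = −11.364
Tm = 81.5 + (-49.8) + 28.887 − 11.364 = 49.223 → 49.2°C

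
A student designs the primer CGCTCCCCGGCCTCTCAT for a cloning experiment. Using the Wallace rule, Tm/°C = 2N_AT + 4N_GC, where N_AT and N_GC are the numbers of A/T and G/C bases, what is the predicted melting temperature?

62°C

Counting bases: G=3, C=10, T=4, A=1
So N_AT = 5 and N_GC = 13.
Tm = 2×5 + 4×13 = 62°C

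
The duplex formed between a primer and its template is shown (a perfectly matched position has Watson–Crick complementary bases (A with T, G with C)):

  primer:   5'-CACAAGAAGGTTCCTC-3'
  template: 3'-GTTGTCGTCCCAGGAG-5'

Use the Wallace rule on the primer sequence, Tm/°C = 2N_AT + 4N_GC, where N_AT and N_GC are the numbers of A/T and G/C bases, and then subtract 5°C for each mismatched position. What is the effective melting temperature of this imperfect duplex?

28°C

Primer base counts: A=5, T=3, G=3, C=5 → A+T=8, G+C=8
Perfect-match Tm = 2(8) + 4(8) = 16 + 32 = 48°C
Mismatches (positions where the bases are not complementary): 4 (at positions 3, 4, 7, 11)
Effective Tm = 48 − 4×5 = 48 − 20 = 28°C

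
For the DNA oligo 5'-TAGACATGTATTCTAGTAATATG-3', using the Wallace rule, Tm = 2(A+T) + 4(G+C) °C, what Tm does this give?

Scanning the sequence gives G=4, A=8, C=2, T=9.
So N_AT = 17 and N_GC = 6.
Tm = 2×17 + 4×6 = 58°C

58°C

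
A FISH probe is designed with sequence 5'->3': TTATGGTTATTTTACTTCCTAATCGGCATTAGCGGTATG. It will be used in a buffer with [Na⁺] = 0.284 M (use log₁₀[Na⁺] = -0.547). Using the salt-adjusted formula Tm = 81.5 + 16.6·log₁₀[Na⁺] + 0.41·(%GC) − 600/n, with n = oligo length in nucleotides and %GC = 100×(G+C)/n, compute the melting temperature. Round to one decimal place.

Length n = 39. Base counts: C=6, T=17, G=8, A=8
G+C = 14, so %GC = 14/39 × 100 = 35.897%
Salt term: 16.6 × (-0.547) = -9.08
GC term: 0.41 × 35.897 = 14.718; length term: −600/39 = −15.385
Tm = 81.5 + (-9.08) + 14.718 − 15.385 = 71.753 → 71.8°C

71.8°C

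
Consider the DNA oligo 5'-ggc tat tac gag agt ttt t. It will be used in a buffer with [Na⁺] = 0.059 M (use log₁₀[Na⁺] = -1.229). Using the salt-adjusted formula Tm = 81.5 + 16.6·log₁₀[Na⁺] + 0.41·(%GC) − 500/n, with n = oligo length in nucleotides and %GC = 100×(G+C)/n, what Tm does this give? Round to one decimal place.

Length n = 19. Base counts: T=8, A=4, C=2, G=5
G+C = 7, so %GC = 7/19 × 100 = 36.842%
Salt term: 16.6 × (-1.229) = -20.401
GC term: 0.41 × 36.842 = 15.105; length term: −500/19 = −26.316
Tm = 81.5 + (-20.401) + 15.105 − 26.316 = 49.888 → 49.9°C

49.9°C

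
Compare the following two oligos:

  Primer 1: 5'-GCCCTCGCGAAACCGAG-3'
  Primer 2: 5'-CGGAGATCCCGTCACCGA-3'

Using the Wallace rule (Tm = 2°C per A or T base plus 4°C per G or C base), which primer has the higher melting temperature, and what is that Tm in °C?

Primer 2, 60°C

Primer 1: A+T=5, G+C=12 → Tm = 2(5)+4(12) = 58°C
Primer 2: A+T=6, G+C=12 → Tm = 2(6)+4(12) = 60°C
58°C vs 60°C → primer 2 is higher.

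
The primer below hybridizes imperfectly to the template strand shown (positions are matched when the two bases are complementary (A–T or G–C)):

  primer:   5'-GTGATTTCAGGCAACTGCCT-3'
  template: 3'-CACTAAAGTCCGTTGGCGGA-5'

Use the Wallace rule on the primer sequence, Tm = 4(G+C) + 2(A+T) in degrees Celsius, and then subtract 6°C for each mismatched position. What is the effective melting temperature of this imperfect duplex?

54°C

Primer base counts: A=4, T=6, G=5, C=5 → A+T=10, G+C=10
Perfect-match Tm = 2(10) + 4(10) = 20 + 40 = 60°C
Mismatches (positions where the bases are not complementary): 1 (at position 16)
Effective Tm = 60 − 1×6 = 60 − 6 = 54°C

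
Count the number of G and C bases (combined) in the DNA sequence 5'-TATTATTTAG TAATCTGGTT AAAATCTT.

5

Counting bases: A=9, G=3, T=14, C=2
Total G or C: 3 + 2 = 5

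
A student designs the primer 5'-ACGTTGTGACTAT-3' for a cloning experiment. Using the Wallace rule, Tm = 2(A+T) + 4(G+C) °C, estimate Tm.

36°C

Counting bases: G=3, C=2, T=5, A=3
AT pairs contribute 8, GC pairs contribute 5.
Tm = 2(8) + 4(5) = 16 + 20 = 36°C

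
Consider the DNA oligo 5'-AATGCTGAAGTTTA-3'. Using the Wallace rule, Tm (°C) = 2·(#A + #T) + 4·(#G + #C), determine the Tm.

Scanning the sequence gives T=5, G=3, C=1, A=5.
So N_AT = 10 and N_GC = 4.
Tm = 2×10 + 4×4 = 36°C

36°C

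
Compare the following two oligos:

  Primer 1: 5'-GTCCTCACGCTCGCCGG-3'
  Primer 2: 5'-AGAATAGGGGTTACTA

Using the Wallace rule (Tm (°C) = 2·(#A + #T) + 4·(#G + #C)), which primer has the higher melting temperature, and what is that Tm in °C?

Primer 1: A+T=4, G+C=13 → Tm = 2(4)+4(13) = 60°C
Primer 2: A+T=10, G+C=6 → Tm = 2(10)+4(6) = 44°C
60°C vs 44°C → primer 1 is higher.

Primer 1, 60°C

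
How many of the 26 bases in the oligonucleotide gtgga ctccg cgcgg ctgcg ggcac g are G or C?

C=9, A=2, T=3, G=12
G+C = 12 + 9 = 21

21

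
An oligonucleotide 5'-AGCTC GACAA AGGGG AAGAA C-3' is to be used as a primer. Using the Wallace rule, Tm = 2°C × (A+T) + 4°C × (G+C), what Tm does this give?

64°C

Counting bases: C=4, T=1, G=7, A=9
AT pairs contribute 10, GC pairs contribute 11.
Tm = 2(10) + 4(11) = 20 + 44 = 64°C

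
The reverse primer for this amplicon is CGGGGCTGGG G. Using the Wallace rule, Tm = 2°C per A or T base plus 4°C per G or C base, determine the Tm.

42°C

Scanning the sequence gives C=2, T=1, G=8, A=0.
A+T = 1, G+C = 10
Tm = 4·10 + 2·1 = 40 + 2 = 42°C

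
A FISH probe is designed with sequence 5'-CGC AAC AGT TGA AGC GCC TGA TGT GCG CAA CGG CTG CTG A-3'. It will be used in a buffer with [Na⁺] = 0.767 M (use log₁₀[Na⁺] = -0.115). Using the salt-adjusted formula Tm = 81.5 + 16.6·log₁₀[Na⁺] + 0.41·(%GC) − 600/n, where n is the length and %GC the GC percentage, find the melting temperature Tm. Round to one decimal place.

Length n = 40. Scanning the sequence gives A=9, G=13, T=7, C=11.
G+C = 24, so %GC = 24/40 × 100 = 60%
Salt term: 16.6 × (-0.115) = -1.909
GC term: 0.41 × 60 = 24.6; length term: −600/40 = −15
Tm = 81.5 + (-1.909) + 24.6 − 15 = 89.191 → 89.2°C

89.2°C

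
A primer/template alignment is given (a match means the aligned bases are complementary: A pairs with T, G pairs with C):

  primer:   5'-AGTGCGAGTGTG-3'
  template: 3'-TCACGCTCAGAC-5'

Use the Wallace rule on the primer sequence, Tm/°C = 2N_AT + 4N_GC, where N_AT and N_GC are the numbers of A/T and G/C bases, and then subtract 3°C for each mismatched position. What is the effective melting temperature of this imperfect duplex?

Primer base counts: A=2, T=3, G=6, C=1 → A+T=5, G+C=7
Perfect-match Tm = 2(5) + 4(7) = 10 + 28 = 38°C
Mismatches (positions where the bases are not complementary): 1 (at position 10)
Effective Tm = 38 − 1×3 = 38 − 3 = 35°C

35°C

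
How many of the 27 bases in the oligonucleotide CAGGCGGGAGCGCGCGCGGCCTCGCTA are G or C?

22

C=10, A=3, T=2, G=12
G+C = 12 + 10 = 22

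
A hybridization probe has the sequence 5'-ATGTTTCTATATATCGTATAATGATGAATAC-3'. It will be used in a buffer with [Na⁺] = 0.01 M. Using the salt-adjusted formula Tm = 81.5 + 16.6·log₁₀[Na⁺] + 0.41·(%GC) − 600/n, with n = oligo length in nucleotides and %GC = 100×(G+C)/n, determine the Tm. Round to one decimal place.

38.2°C

Length n = 31. Base counts: A=11, G=4, C=3, T=13
G+C = 7, so %GC = 7/31 × 100 = 22.581%
Salt term: 16.6 × (-2) = -33.2
GC term: 0.41 × 22.581 = 9.258; length term: −600/31 = −19.355
Tm = 81.5 + (-33.2) + 9.258 − 19.355 = 38.203 → 38.2°C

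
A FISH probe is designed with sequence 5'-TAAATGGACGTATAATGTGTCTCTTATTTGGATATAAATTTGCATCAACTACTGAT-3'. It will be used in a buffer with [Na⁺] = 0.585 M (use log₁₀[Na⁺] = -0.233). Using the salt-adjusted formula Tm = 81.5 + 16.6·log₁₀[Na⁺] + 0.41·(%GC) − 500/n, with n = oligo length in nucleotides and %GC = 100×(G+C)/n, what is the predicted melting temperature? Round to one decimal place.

Length n = 56. A=18, G=9, T=22, C=7
G+C = 16, so %GC = 16/56 × 100 = 28.571%
Salt term: 16.6 × (-0.233) = -3.868
GC term: 0.41 × 28.571 = 11.714; length term: −500/56 = −8.929
Tm = 81.5 + (-3.868) + 11.714 − 8.929 = 80.417 → 80.4°C

80.4°C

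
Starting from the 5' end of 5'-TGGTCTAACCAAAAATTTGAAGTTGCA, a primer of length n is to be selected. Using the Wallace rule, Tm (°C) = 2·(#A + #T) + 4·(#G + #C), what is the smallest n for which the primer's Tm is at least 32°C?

First 10 bases: TGGTCTAACC → Tm = 30°C (< 32°C)
First 11 bases: TGGTCTAACCA → Tm = 32°C (≥ 32°C)
Each additional base adds 2°C (A/T) or 4°C (G/C), so Tm is non-decreasing in n; n = 11 is the first length to reach 32°C.

n = 11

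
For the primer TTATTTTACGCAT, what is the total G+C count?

3

Scanning the sequence gives C=2, A=3, T=7, G=1.
Total G or C: 1 + 2 = 3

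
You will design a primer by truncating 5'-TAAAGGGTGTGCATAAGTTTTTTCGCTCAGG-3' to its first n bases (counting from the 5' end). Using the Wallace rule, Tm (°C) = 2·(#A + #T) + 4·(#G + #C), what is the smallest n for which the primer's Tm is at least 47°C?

First 16 bases: TAAAGGGTGTGCATAA → Tm = 44°C (< 47°C)
First 17 bases: TAAAGGGTGTGCATAAG → Tm = 48°C (≥ 47°C)
Since every base adds ≥2°C, Tm only increases with n, so the threshold is first crossed at n = 17.

n = 17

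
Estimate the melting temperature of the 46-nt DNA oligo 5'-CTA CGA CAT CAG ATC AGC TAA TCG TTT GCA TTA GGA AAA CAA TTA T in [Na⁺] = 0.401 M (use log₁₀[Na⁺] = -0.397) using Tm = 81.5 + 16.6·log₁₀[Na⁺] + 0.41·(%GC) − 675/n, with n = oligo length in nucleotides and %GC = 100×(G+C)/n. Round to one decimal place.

Length n = 46. A=17, C=9, T=13, G=7
G+C = 16, so %GC = 16/46 × 100 = 34.783%
Salt term: 16.6 × (-0.397) = -6.59
GC term: 0.41 × 34.783 = 14.261; length term: −675/46 = −14.674
Tm = 81.5 + (-6.59) + 14.261 − 14.674 = 74.497 → 74.5°C

74.5°C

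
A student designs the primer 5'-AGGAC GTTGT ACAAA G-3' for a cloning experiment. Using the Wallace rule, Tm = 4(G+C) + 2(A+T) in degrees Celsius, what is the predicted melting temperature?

46°C

Scanning the sequence gives C=2, G=5, A=6, T=3.
A+T = 9, G+C = 7
Tm = 2×9 + 4×7 = 46°C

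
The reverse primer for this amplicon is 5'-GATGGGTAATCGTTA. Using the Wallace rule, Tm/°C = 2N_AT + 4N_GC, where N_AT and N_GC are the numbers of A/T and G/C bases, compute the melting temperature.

Scanning the sequence gives G=5, A=4, T=5, C=1.
A+T = 9, G+C = 6
Tm = 2×9 + 4×6 = 42°C

42°C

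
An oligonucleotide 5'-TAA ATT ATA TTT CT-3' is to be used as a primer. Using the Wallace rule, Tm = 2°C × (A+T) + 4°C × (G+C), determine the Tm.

Counting bases: C=1, G=0, A=5, T=8
AT pairs contribute 13, GC pairs contribute 1.
Tm = 4·1 + 2·13 = 4 + 26 = 30°C

30°C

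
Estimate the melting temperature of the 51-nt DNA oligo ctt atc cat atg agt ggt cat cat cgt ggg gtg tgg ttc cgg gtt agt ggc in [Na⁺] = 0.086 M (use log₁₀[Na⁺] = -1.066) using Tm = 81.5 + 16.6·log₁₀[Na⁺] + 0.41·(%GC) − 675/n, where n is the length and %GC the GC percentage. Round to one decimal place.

72.3°C

Length n = 51. A=7, G=18, C=9, T=17
G+C = 27, so %GC = 27/51 × 100 = 52.941%
Salt term: 16.6 × (-1.066) = -17.696
GC term: 0.41 × 52.941 = 21.706; length term: −675/51 = −13.235
Tm = 81.5 + (-17.696) + 21.706 − 13.235 = 72.275 → 72.3°C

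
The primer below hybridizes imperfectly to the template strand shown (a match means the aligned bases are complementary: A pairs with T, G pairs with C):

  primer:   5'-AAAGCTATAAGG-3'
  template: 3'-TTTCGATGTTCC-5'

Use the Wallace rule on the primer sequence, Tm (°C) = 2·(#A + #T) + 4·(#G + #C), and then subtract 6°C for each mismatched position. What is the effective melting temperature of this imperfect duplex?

26°C

Primer base counts: A=6, T=2, G=3, C=1 → A+T=8, G+C=4
Perfect-match Tm = 2(8) + 4(4) = 16 + 16 = 32°C
Mismatches (positions where the bases are not complementary): 1 (at position 8)
Effective Tm = 32 − 1×6 = 32 − 6 = 26°C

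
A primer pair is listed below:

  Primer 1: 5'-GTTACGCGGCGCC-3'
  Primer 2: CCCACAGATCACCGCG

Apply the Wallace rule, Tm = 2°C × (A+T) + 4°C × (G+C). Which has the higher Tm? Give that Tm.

Primer 1: A+T=3, G+C=10 → Tm = 2(3)+4(10) = 46°C
Primer 2: A+T=5, G+C=11 → Tm = 2(5)+4(11) = 54°C
46°C vs 54°C → primer 2 is higher.

Primer 2, 54°C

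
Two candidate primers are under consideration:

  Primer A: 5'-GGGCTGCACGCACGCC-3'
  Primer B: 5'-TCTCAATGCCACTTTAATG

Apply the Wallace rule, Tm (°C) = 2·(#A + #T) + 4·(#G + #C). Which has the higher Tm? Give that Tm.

Primer A: A+T=3, G+C=13 → Tm = 2(3)+4(13) = 58°C
Primer B: A+T=12, G+C=7 → Tm = 2(12)+4(7) = 52°C
58°C vs 52°C → primer A is higher.

Primer A, 58°C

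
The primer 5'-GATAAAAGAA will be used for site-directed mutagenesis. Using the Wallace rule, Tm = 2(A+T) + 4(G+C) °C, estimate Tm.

24°C

Base counts: A=7, T=1, C=0, G=2
A+T = 8, G+C = 2
Tm = 2×8 + 4×2 = 24°C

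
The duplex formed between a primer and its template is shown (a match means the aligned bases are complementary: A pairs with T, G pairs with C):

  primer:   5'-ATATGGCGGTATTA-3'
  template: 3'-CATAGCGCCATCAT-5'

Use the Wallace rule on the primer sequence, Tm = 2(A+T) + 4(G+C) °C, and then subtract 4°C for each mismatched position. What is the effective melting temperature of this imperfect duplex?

Primer base counts: A=4, T=5, G=4, C=1 → A+T=9, G+C=5
Perfect-match Tm = 2(9) + 4(5) = 18 + 20 = 38°C
Mismatches (positions where the bases are not complementary): 3 (at positions 1, 5, 12)
Effective Tm = 38 − 3×4 = 38 − 12 = 26°C

26°C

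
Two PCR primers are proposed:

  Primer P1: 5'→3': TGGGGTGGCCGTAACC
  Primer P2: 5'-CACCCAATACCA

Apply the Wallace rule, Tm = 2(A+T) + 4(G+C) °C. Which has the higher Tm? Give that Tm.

Primer P1: A+T=5, G+C=11 → Tm = 2(5)+4(11) = 54°C
Primer P2: A+T=6, G+C=6 → Tm = 2(6)+4(6) = 36°C
54°C vs 36°C → primer P1 is higher.

Primer P1, 54°C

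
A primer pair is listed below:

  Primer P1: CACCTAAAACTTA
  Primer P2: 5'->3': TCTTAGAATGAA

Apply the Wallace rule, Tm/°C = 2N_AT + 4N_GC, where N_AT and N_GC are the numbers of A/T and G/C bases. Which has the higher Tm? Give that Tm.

Primer P1, 34°C

Primer P1: A+T=9, G+C=4 → Tm = 2(9)+4(4) = 34°C
Primer P2: A+T=9, G+C=3 → Tm = 2(9)+4(3) = 30°C
34°C vs 30°C → primer P1 is higher.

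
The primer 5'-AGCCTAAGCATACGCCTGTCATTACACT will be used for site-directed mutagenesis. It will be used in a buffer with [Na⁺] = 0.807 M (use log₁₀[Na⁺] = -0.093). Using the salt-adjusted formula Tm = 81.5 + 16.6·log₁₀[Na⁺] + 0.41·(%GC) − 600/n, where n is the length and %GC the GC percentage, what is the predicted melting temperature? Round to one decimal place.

Length n = 28. Counting bases: T=7, C=9, G=4, A=8
G+C = 13, so %GC = 13/28 × 100 = 46.429%
Salt term: 16.6 × (-0.093) = -1.544
GC term: 0.41 × 46.429 = 19.036; length term: −600/28 = −21.429
Tm = 81.5 + (-1.544) + 19.036 − 21.429 = 77.563 → 77.6°C

77.6°C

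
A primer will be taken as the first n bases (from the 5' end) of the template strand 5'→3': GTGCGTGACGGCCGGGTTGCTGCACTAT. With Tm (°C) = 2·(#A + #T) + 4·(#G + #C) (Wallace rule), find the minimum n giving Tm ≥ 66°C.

n = 19

First 18 bases: GTGCGTGACGGCCGGGTT → Tm = 62°C (< 66°C)
First 19 bases: GTGCGTGACGGCCGGGTTG → Tm = 66°C (≥ 66°C)
Since every base adds ≥2°C, Tm only increases with n, so the threshold is first crossed at n = 19.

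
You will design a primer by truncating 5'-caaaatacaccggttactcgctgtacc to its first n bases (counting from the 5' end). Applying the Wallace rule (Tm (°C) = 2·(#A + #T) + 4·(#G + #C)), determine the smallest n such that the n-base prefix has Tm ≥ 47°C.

n = 17

First 16 bases: CAAAATACACCGGTTA → Tm = 44°C (< 47°C)
First 17 bases: CAAAATACACCGGTTAC → Tm = 48°C (≥ 47°C)
Since every base adds ≥2°C, Tm only increases with n, so the threshold is first crossed at n = 17.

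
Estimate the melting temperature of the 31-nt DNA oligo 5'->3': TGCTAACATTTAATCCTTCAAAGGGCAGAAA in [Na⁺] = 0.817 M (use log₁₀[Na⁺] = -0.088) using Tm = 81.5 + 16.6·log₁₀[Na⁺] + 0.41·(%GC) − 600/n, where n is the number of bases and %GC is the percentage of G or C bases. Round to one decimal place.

75.2°C

Length n = 31. A=12, C=6, G=5, T=8
G+C = 11, so %GC = 11/31 × 100 = 35.484%
Salt term: 16.6 × (-0.088) = -1.461
GC term: 0.41 × 35.484 = 14.548; length term: −600/31 = −19.355
Tm = 81.5 + (-1.461) + 14.548 − 19.355 = 75.232 → 75.2°C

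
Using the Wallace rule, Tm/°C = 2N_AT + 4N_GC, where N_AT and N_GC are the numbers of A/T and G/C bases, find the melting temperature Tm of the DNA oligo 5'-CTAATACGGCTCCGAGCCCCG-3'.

C=9, G=5, T=3, A=4
AT pairs contribute 7, GC pairs contribute 14.
Tm = 2(7) + 4(14) = 14 + 56 = 70°C

70°C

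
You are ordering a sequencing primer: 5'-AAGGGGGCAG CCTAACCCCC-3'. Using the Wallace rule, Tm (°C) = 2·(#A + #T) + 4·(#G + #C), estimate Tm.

Base counts: C=8, G=6, T=1, A=5
A+T = 6, G+C = 14
Tm = 4·14 + 2·6 = 56 + 12 = 68°C

68°C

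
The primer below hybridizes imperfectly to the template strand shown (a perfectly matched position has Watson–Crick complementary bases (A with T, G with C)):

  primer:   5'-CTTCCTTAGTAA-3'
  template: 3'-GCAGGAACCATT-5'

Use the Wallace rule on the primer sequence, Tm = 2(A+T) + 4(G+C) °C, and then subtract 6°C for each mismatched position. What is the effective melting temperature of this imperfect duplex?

Primer base counts: A=3, T=5, G=1, C=3 → A+T=8, G+C=4
Perfect-match Tm = 2(8) + 4(4) = 16 + 16 = 32°C
Mismatches (positions where the bases are not complementary): 2 (at positions 2, 8)
Effective Tm = 32 − 2×6 = 32 − 12 = 20°C

20°C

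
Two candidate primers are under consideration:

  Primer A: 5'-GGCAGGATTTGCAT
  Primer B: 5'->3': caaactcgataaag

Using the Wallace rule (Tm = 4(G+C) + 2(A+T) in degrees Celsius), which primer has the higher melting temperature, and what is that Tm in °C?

Primer A: A+T=7, G+C=7 → Tm = 2(7)+4(7) = 42°C
Primer B: A+T=9, G+C=5 → Tm = 2(9)+4(5) = 38°C
42°C vs 38°C → primer A is higher.

Primer A, 42°C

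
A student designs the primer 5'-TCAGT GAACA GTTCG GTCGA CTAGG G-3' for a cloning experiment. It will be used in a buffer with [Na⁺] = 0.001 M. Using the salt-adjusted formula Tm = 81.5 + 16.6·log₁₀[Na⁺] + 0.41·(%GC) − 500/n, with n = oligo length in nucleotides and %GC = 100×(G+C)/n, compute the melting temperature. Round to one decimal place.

34.5°C

Length n = 26. C=5, T=6, G=9, A=6
G+C = 14, so %GC = 14/26 × 100 = 53.846%
Salt term: 16.6 × (-3) = -49.8
GC term: 0.41 × 53.846 = 22.077; length term: −500/26 = −19.231
Tm = 81.5 + (-49.8) + 22.077 − 19.231 = 34.546 → 34.5°C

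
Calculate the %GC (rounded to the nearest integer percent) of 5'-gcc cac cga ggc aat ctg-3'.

Scanning the sequence gives T=2, G=5, C=7, A=4.
G+C = 5 + 7 = 12 out of 18 bases
%GC = 12/18 × 100 = 66.67% ≈ 67%

67%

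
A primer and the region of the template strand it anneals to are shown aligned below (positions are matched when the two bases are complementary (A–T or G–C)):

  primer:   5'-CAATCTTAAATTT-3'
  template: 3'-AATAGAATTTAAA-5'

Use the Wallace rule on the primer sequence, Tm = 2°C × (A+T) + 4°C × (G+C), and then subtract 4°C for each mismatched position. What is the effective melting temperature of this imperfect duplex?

22°C

Primer base counts: A=5, T=6, G=0, C=2 → A+T=11, G+C=2
Perfect-match Tm = 2(11) + 4(2) = 22 + 8 = 30°C
Mismatches (positions where the bases are not complementary): 2 (at positions 1, 2)
Effective Tm = 30 − 2×4 = 30 − 8 = 22°C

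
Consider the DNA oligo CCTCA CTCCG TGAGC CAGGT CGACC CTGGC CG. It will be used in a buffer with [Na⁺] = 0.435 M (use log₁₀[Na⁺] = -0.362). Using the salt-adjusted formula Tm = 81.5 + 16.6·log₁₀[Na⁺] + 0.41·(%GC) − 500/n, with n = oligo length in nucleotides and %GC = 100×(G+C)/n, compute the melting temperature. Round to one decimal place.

Length n = 32. C=14, G=9, A=4, T=5
G+C = 23, so %GC = 23/32 × 100 = 71.875%
Salt term: 16.6 × (-0.362) = -6.009
GC term: 0.41 × 71.875 = 29.469; length term: −500/32 = −15.625
Tm = 81.5 + (-6.009) + 29.469 − 15.625 = 89.335 → 89.3°C

89.3°C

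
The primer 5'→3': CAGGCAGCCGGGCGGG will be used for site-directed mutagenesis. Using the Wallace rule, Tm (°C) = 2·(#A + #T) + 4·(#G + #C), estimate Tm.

Counting bases: A=2, G=9, T=0, C=5
AT pairs contribute 2, GC pairs contribute 14.
Tm = 2(2) + 4(14) = 4 + 56 = 60°C

60°C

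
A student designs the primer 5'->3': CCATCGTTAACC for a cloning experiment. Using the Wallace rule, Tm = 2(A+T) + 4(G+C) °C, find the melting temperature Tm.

Counting bases: C=5, G=1, A=3, T=3
So N_AT = 6 and N_GC = 6.
Tm = 4·6 + 2·6 = 24 + 12 = 36°C

36°C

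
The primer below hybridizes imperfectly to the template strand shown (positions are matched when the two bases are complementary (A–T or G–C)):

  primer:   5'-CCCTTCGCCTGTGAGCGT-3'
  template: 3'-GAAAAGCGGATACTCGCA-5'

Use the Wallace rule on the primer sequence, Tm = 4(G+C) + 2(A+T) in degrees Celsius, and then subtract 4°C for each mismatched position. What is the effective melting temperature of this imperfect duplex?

Primer base counts: A=1, T=5, G=5, C=7 → A+T=6, G+C=12
Perfect-match Tm = 2(6) + 4(12) = 12 + 48 = 60°C
Mismatches (positions where the bases are not complementary): 3 (at positions 2, 3, 11)
Effective Tm = 60 − 3×4 = 60 − 12 = 48°C

48°C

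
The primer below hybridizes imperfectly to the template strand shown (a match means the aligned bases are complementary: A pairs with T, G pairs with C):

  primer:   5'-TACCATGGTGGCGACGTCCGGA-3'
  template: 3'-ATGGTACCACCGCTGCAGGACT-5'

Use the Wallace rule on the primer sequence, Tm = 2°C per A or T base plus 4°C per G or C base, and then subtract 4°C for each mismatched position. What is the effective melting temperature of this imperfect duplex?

Primer base counts: A=4, T=4, G=8, C=6 → A+T=8, G+C=14
Perfect-match Tm = 2(8) + 4(14) = 16 + 56 = 72°C
Mismatches (positions where the bases are not complementary): 1 (at position 20)
Effective Tm = 72 − 1×4 = 72 − 4 = 68°C

68°C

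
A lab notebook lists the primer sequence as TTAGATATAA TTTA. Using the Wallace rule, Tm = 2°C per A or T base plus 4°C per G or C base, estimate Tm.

30°C

Counting bases: G=1, C=0, T=7, A=6
A+T = 13, G+C = 1
Tm = 2(13) + 4(1) = 26 + 4 = 30°C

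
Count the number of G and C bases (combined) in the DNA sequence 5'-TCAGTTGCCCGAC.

8

Scanning the sequence gives G=3, C=5, T=3, A=2.
G+C = 3 + 5 = 8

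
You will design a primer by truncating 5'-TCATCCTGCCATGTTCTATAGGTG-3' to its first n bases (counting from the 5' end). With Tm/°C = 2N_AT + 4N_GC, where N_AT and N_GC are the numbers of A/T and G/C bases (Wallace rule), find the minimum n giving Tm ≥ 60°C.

n = 21

First 20 bases: TCATCCTGCCATGTTCTATA → Tm = 56°C (< 60°C)
First 21 bases: TCATCCTGCCATGTTCTATAG → Tm = 60°C (≥ 60°C)
Since every base adds ≥2°C, Tm only increases with n, so the threshold is first crossed at n = 21.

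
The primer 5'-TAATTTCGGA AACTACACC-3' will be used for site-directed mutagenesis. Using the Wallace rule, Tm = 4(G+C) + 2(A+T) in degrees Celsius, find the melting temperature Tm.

52°C

G=2, A=7, C=5, T=5
AT pairs contribute 12, GC pairs contribute 7.
Tm = 4·7 + 2·12 = 28 + 24 = 52°C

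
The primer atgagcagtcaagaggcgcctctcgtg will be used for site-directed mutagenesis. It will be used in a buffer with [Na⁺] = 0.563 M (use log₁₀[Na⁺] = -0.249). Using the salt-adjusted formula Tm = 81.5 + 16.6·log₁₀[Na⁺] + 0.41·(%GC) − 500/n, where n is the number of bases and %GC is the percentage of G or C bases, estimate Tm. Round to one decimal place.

Length n = 27. Scanning the sequence gives C=7, T=5, G=9, A=6.
G+C = 16, so %GC = 16/27 × 100 = 59.259%
Salt term: 16.6 × (-0.249) = -4.133
GC term: 0.41 × 59.259 = 24.296; length term: −500/27 = −18.519
Tm = 81.5 + (-4.133) + 24.296 − 18.519 = 83.144 → 83.1°C

83.1°C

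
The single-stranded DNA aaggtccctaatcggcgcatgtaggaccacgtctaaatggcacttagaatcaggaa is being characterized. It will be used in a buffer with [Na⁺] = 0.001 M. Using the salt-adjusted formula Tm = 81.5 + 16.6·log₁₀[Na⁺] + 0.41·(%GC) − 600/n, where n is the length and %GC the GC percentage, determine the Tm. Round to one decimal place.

Length n = 56. Base counts: T=11, C=13, A=18, G=14
G+C = 27, so %GC = 27/56 × 100 = 48.214%
Salt term: 16.6 × (-3) = -49.8
GC term: 0.41 × 48.214 = 19.768; length term: −600/56 = −10.714
Tm = 81.5 + (-49.8) + 19.768 − 10.714 = 40.754 → 40.8°C

40.8°C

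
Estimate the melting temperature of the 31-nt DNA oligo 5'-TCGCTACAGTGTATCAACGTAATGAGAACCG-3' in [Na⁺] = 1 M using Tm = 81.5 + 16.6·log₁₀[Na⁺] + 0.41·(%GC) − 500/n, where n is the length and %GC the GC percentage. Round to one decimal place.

83.9°C

Length n = 31. Counting bases: G=7, C=7, A=10, T=7
G+C = 14, so %GC = 14/31 × 100 = 45.161%
Salt term: 16.6 × (0) = 0
GC term: 0.41 × 45.161 = 18.516; length term: −500/31 = −16.129
Tm = 81.5 + (0) + 18.516 − 16.129 = 83.887 → 83.9°C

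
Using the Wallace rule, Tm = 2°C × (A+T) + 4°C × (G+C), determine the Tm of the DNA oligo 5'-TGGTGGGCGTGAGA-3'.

Counting bases: A=2, T=3, C=1, G=8
A+T = 5, G+C = 9
Tm = 2×5 + 4×9 = 46°C

46°C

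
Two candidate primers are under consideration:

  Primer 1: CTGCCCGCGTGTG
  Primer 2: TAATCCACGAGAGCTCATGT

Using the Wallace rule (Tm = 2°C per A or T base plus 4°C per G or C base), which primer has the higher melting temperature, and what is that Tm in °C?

Primer 1: A+T=3, G+C=10 → Tm = 2(3)+4(10) = 46°C
Primer 2: A+T=11, G+C=9 → Tm = 2(11)+4(9) = 58°C
46°C vs 58°C → primer 2 is higher.

Primer 2, 58°C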